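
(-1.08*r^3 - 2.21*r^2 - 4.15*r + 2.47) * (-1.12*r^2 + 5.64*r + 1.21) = 1.2096*r^5 - 3.616*r^4 - 9.1232*r^3 - 28.8465*r^2 + 8.9093*r + 2.9887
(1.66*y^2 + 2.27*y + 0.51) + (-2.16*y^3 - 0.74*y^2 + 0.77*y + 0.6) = -2.16*y^3 + 0.92*y^2 + 3.04*y + 1.11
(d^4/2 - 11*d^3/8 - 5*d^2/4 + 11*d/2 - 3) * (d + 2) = d^5/2 - 3*d^4/8 - 4*d^3 + 3*d^2 + 8*d - 6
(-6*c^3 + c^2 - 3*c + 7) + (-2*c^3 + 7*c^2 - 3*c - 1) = -8*c^3 + 8*c^2 - 6*c + 6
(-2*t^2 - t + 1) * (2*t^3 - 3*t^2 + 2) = -4*t^5 + 4*t^4 + 5*t^3 - 7*t^2 - 2*t + 2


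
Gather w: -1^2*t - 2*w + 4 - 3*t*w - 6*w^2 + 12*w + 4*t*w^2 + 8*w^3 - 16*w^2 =-t + 8*w^3 + w^2*(4*t - 22) + w*(10 - 3*t) + 4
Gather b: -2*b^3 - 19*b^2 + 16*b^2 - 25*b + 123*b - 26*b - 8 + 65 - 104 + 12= -2*b^3 - 3*b^2 + 72*b - 35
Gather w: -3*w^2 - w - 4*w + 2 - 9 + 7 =-3*w^2 - 5*w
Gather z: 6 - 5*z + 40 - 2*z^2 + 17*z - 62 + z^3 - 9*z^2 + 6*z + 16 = z^3 - 11*z^2 + 18*z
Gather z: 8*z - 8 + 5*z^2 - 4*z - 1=5*z^2 + 4*z - 9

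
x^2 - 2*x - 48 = (x - 8)*(x + 6)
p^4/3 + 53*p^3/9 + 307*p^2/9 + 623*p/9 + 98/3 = (p/3 + 1)*(p + 2/3)*(p + 7)^2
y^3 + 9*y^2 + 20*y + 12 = (y + 1)*(y + 2)*(y + 6)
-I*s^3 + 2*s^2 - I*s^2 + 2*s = s*(s + 2*I)*(-I*s - I)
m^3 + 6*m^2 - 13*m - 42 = (m - 3)*(m + 2)*(m + 7)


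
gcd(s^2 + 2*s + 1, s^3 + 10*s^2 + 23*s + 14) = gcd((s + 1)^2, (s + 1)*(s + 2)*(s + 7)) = s + 1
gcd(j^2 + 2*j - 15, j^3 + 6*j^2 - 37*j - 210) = j + 5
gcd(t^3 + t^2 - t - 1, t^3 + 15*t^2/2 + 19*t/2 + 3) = t + 1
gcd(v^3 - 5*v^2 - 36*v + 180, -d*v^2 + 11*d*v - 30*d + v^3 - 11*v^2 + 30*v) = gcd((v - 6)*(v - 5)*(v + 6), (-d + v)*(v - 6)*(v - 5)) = v^2 - 11*v + 30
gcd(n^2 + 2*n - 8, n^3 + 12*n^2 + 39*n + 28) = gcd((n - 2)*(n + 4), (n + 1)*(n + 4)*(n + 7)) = n + 4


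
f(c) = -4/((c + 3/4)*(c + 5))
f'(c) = 4/((c + 3/4)*(c + 5)^2) + 4/((c + 3/4)^2*(c + 5))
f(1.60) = -0.26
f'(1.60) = 0.15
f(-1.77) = 1.21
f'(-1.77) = 0.81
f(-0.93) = 5.46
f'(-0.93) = 28.99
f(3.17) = -0.12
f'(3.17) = 0.05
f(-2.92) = 0.89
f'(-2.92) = -0.02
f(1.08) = -0.36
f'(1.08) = 0.26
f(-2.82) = 0.89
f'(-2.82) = 0.02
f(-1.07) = 3.18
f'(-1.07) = 9.13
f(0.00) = -1.07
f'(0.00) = 1.64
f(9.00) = -0.03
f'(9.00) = 0.01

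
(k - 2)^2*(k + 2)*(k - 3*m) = k^4 - 3*k^3*m - 2*k^3 + 6*k^2*m - 4*k^2 + 12*k*m + 8*k - 24*m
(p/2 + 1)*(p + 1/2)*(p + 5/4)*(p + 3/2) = p^4/2 + 21*p^3/8 + 39*p^2/8 + 119*p/32 + 15/16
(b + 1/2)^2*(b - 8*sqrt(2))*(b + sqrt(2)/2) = b^4 - 15*sqrt(2)*b^3/2 + b^3 - 15*sqrt(2)*b^2/2 - 31*b^2/4 - 8*b - 15*sqrt(2)*b/8 - 2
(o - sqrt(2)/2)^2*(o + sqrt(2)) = o^3 - 3*o/2 + sqrt(2)/2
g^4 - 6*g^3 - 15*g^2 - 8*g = g*(g - 8)*(g + 1)^2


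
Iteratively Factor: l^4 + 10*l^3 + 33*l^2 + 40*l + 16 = (l + 1)*(l^3 + 9*l^2 + 24*l + 16) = (l + 1)*(l + 4)*(l^2 + 5*l + 4) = (l + 1)^2*(l + 4)*(l + 4)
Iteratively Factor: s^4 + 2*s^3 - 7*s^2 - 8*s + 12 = (s + 2)*(s^3 - 7*s + 6) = (s - 1)*(s + 2)*(s^2 + s - 6) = (s - 1)*(s + 2)*(s + 3)*(s - 2)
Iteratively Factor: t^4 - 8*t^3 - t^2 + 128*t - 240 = (t - 5)*(t^3 - 3*t^2 - 16*t + 48) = (t - 5)*(t + 4)*(t^2 - 7*t + 12) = (t - 5)*(t - 4)*(t + 4)*(t - 3)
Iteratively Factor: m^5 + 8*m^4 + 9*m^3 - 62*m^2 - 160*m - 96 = (m - 3)*(m^4 + 11*m^3 + 42*m^2 + 64*m + 32) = (m - 3)*(m + 4)*(m^3 + 7*m^2 + 14*m + 8) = (m - 3)*(m + 4)^2*(m^2 + 3*m + 2) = (m - 3)*(m + 1)*(m + 4)^2*(m + 2)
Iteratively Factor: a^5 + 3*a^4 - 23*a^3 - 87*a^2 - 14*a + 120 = (a + 3)*(a^4 - 23*a^2 - 18*a + 40) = (a + 3)*(a + 4)*(a^3 - 4*a^2 - 7*a + 10) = (a + 2)*(a + 3)*(a + 4)*(a^2 - 6*a + 5) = (a - 1)*(a + 2)*(a + 3)*(a + 4)*(a - 5)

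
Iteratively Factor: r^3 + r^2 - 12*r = (r)*(r^2 + r - 12) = r*(r + 4)*(r - 3)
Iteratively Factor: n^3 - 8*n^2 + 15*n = (n)*(n^2 - 8*n + 15) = n*(n - 3)*(n - 5)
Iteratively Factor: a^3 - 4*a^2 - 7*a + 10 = (a + 2)*(a^2 - 6*a + 5) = (a - 1)*(a + 2)*(a - 5)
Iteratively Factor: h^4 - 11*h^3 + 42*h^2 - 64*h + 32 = (h - 1)*(h^3 - 10*h^2 + 32*h - 32) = (h - 4)*(h - 1)*(h^2 - 6*h + 8) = (h - 4)^2*(h - 1)*(h - 2)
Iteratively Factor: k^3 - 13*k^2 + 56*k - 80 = (k - 4)*(k^2 - 9*k + 20) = (k - 4)^2*(k - 5)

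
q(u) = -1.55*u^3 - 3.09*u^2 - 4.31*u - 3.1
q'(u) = -4.65*u^2 - 6.18*u - 4.31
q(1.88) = -32.42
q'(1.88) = -32.36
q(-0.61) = -1.27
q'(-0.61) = -2.27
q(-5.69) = 206.92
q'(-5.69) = -119.69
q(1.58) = -23.74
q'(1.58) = -25.68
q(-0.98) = -0.38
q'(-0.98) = -2.72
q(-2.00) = 5.56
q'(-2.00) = -10.55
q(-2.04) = 5.99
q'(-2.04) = -11.05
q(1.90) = -33.08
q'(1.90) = -32.84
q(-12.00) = 2282.06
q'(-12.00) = -599.75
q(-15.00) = 4597.55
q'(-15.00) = -957.86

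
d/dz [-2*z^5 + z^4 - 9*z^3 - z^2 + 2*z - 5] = -10*z^4 + 4*z^3 - 27*z^2 - 2*z + 2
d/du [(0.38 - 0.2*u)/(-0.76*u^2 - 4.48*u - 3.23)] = (-0.152*u^2 + 0.5776*u + 2.3484)/(0.5776*u^4 + 6.8096*u^3 + 24.98*u^2 + 28.9408*u + 10.4329)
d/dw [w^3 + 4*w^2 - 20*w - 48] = 3*w^2 + 8*w - 20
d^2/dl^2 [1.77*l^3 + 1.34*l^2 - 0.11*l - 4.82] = 10.62*l + 2.68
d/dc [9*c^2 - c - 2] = 18*c - 1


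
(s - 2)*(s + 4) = s^2 + 2*s - 8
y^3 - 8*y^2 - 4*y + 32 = (y - 8)*(y - 2)*(y + 2)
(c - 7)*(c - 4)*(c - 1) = c^3 - 12*c^2 + 39*c - 28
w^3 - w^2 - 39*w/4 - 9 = (w - 4)*(w + 3/2)^2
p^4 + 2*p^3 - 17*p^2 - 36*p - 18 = (p + 1)^2*(p - 3*sqrt(2))*(p + 3*sqrt(2))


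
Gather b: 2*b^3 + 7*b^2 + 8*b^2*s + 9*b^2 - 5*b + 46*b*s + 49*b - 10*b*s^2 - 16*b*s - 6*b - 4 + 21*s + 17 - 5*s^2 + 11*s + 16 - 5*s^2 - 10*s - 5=2*b^3 + b^2*(8*s + 16) + b*(-10*s^2 + 30*s + 38) - 10*s^2 + 22*s + 24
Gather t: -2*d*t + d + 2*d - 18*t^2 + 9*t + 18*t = 3*d - 18*t^2 + t*(27 - 2*d)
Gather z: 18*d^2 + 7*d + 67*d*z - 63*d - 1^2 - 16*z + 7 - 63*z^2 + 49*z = 18*d^2 - 56*d - 63*z^2 + z*(67*d + 33) + 6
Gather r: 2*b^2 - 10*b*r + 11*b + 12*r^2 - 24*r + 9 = 2*b^2 + 11*b + 12*r^2 + r*(-10*b - 24) + 9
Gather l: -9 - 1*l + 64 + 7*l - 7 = 6*l + 48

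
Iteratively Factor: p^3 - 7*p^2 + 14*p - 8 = (p - 1)*(p^2 - 6*p + 8) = (p - 4)*(p - 1)*(p - 2)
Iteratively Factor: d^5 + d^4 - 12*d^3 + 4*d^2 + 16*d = (d)*(d^4 + d^3 - 12*d^2 + 4*d + 16) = d*(d - 2)*(d^3 + 3*d^2 - 6*d - 8) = d*(d - 2)*(d + 4)*(d^2 - d - 2) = d*(d - 2)^2*(d + 4)*(d + 1)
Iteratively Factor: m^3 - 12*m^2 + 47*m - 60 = (m - 3)*(m^2 - 9*m + 20) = (m - 5)*(m - 3)*(m - 4)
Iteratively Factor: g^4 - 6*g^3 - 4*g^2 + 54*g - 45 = (g + 3)*(g^3 - 9*g^2 + 23*g - 15) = (g - 5)*(g + 3)*(g^2 - 4*g + 3) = (g - 5)*(g - 1)*(g + 3)*(g - 3)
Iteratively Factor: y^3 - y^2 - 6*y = (y - 3)*(y^2 + 2*y) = (y - 3)*(y + 2)*(y)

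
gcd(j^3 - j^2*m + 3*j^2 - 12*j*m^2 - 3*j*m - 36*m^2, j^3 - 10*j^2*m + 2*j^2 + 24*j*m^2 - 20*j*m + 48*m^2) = j - 4*m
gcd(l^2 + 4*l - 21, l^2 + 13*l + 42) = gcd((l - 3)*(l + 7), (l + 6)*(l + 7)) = l + 7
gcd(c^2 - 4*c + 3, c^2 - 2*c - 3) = c - 3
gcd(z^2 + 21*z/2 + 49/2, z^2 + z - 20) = 1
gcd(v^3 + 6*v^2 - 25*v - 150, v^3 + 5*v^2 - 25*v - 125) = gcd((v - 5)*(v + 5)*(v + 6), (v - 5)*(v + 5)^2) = v^2 - 25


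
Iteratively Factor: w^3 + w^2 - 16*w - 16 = (w - 4)*(w^2 + 5*w + 4) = (w - 4)*(w + 4)*(w + 1)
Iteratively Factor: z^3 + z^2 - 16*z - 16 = (z + 4)*(z^2 - 3*z - 4) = (z - 4)*(z + 4)*(z + 1)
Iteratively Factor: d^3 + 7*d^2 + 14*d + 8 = (d + 2)*(d^2 + 5*d + 4) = (d + 1)*(d + 2)*(d + 4)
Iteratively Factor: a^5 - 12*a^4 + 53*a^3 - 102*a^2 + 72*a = (a - 3)*(a^4 - 9*a^3 + 26*a^2 - 24*a) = (a - 3)*(a - 2)*(a^3 - 7*a^2 + 12*a) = (a - 4)*(a - 3)*(a - 2)*(a^2 - 3*a) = a*(a - 4)*(a - 3)*(a - 2)*(a - 3)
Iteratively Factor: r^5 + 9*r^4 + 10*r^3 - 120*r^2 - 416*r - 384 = (r + 2)*(r^4 + 7*r^3 - 4*r^2 - 112*r - 192) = (r - 4)*(r + 2)*(r^3 + 11*r^2 + 40*r + 48) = (r - 4)*(r + 2)*(r + 4)*(r^2 + 7*r + 12) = (r - 4)*(r + 2)*(r + 4)^2*(r + 3)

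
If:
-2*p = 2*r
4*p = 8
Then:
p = 2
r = -2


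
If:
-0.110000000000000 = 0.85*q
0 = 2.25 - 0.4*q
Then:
No Solution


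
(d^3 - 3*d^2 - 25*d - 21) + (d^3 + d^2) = 2*d^3 - 2*d^2 - 25*d - 21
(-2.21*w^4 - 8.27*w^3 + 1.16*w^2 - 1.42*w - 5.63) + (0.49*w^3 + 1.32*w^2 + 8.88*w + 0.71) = -2.21*w^4 - 7.78*w^3 + 2.48*w^2 + 7.46*w - 4.92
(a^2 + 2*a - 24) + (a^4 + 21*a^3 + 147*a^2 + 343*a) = a^4 + 21*a^3 + 148*a^2 + 345*a - 24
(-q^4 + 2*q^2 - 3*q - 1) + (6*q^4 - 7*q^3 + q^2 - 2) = 5*q^4 - 7*q^3 + 3*q^2 - 3*q - 3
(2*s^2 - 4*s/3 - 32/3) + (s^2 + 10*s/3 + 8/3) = 3*s^2 + 2*s - 8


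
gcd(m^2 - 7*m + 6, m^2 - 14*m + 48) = m - 6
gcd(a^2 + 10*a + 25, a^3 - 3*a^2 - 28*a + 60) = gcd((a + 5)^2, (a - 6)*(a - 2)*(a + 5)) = a + 5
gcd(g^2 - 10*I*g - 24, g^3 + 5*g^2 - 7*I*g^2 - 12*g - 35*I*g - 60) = g - 4*I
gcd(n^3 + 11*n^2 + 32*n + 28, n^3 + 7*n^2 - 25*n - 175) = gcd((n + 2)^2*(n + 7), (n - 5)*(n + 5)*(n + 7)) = n + 7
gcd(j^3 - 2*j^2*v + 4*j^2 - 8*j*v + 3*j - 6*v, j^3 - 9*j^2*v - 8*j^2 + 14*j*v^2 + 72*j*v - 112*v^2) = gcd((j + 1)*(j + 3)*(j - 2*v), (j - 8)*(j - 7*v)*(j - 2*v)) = -j + 2*v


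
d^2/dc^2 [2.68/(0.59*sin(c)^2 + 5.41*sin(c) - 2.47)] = (-3.731632*sin(c)^4 - 25.662876*sin(c)^3 - 88.463316*sin(c)^2 + 15.513716*sin(c) + 164.688144)/(0.59*sin(c)^2 + 5.41*sin(c) - 2.47)^3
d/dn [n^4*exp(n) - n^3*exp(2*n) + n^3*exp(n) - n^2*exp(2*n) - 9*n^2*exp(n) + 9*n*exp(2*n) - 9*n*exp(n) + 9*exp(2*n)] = (n^4 - 2*n^3*exp(n) + 5*n^3 - 5*n^2*exp(n) - 6*n^2 + 16*n*exp(n) - 27*n + 27*exp(n) - 9)*exp(n)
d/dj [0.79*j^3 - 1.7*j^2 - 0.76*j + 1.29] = 2.37*j^2 - 3.4*j - 0.76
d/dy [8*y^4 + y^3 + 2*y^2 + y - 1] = 32*y^3 + 3*y^2 + 4*y + 1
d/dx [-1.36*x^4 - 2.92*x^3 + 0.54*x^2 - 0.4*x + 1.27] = -5.44*x^3 - 8.76*x^2 + 1.08*x - 0.4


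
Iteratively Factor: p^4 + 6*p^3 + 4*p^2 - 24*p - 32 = (p + 2)*(p^3 + 4*p^2 - 4*p - 16) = (p + 2)*(p + 4)*(p^2 - 4) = (p + 2)^2*(p + 4)*(p - 2)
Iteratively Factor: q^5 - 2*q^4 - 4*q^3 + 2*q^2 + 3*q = (q + 1)*(q^4 - 3*q^3 - q^2 + 3*q) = (q - 3)*(q + 1)*(q^3 - q) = (q - 3)*(q + 1)^2*(q^2 - q) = q*(q - 3)*(q + 1)^2*(q - 1)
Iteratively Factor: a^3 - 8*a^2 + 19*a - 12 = (a - 4)*(a^2 - 4*a + 3) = (a - 4)*(a - 1)*(a - 3)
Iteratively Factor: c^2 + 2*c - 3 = (c + 3)*(c - 1)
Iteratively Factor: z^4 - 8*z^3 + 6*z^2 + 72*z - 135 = (z - 3)*(z^3 - 5*z^2 - 9*z + 45) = (z - 5)*(z - 3)*(z^2 - 9) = (z - 5)*(z - 3)*(z + 3)*(z - 3)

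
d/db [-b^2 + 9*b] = 9 - 2*b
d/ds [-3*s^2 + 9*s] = 9 - 6*s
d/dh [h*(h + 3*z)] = 2*h + 3*z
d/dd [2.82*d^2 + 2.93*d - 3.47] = 5.64*d + 2.93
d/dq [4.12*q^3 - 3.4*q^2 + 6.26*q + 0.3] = 12.36*q^2 - 6.8*q + 6.26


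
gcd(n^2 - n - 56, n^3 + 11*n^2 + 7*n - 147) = n + 7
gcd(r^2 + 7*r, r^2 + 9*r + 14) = r + 7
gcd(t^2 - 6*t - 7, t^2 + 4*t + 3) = t + 1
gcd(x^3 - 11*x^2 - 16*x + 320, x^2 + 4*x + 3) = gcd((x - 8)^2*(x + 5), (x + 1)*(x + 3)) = 1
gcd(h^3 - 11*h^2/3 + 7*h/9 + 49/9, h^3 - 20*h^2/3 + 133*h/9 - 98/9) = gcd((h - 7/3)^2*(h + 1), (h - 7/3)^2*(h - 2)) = h^2 - 14*h/3 + 49/9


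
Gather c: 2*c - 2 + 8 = 2*c + 6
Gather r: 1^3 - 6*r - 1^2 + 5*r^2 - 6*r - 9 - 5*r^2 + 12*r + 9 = 0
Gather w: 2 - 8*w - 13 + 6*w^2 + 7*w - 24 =6*w^2 - w - 35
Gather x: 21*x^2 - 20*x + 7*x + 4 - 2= 21*x^2 - 13*x + 2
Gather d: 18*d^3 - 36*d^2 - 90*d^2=18*d^3 - 126*d^2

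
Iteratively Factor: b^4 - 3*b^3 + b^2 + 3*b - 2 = (b - 2)*(b^3 - b^2 - b + 1) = (b - 2)*(b - 1)*(b^2 - 1) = (b - 2)*(b - 1)*(b + 1)*(b - 1)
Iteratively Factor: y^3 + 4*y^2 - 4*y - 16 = (y + 2)*(y^2 + 2*y - 8) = (y + 2)*(y + 4)*(y - 2)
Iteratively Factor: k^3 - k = (k - 1)*(k^2 + k) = (k - 1)*(k + 1)*(k)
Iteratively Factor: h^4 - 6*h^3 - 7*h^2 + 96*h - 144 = (h - 4)*(h^3 - 2*h^2 - 15*h + 36) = (h - 4)*(h - 3)*(h^2 + h - 12) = (h - 4)*(h - 3)^2*(h + 4)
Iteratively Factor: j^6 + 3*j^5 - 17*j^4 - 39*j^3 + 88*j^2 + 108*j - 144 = (j + 4)*(j^5 - j^4 - 13*j^3 + 13*j^2 + 36*j - 36) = (j + 3)*(j + 4)*(j^4 - 4*j^3 - j^2 + 16*j - 12) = (j - 3)*(j + 3)*(j + 4)*(j^3 - j^2 - 4*j + 4) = (j - 3)*(j - 1)*(j + 3)*(j + 4)*(j^2 - 4) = (j - 3)*(j - 2)*(j - 1)*(j + 3)*(j + 4)*(j + 2)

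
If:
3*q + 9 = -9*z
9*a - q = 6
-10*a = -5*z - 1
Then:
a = 6/25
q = -96/25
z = 7/25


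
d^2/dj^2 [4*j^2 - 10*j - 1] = 8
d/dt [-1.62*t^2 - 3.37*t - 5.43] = -3.24*t - 3.37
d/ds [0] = 0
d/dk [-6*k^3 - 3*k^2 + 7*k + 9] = -18*k^2 - 6*k + 7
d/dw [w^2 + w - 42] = 2*w + 1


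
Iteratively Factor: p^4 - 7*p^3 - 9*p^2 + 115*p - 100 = (p - 1)*(p^3 - 6*p^2 - 15*p + 100) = (p - 5)*(p - 1)*(p^2 - p - 20) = (p - 5)*(p - 1)*(p + 4)*(p - 5)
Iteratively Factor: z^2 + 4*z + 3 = (z + 3)*(z + 1)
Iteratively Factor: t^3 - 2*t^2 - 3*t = (t + 1)*(t^2 - 3*t) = (t - 3)*(t + 1)*(t)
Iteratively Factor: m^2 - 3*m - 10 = (m - 5)*(m + 2)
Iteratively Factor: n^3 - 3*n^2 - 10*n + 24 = (n - 2)*(n^2 - n - 12) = (n - 4)*(n - 2)*(n + 3)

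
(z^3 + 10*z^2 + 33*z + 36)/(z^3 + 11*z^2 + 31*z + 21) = (z^2 + 7*z + 12)/(z^2 + 8*z + 7)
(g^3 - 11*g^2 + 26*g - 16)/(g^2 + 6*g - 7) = (g^2 - 10*g + 16)/(g + 7)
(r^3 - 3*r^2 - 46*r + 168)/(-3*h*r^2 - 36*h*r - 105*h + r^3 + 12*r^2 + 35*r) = (r^2 - 10*r + 24)/(-3*h*r - 15*h + r^2 + 5*r)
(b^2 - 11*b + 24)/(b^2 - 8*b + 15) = (b - 8)/(b - 5)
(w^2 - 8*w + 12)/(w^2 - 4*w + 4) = (w - 6)/(w - 2)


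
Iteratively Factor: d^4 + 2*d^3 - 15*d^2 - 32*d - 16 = (d - 4)*(d^3 + 6*d^2 + 9*d + 4) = (d - 4)*(d + 1)*(d^2 + 5*d + 4) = (d - 4)*(d + 1)*(d + 4)*(d + 1)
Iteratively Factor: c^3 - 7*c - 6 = (c + 2)*(c^2 - 2*c - 3) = (c + 1)*(c + 2)*(c - 3)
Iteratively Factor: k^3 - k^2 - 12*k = (k + 3)*(k^2 - 4*k) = k*(k + 3)*(k - 4)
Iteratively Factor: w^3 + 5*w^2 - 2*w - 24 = (w + 4)*(w^2 + w - 6) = (w - 2)*(w + 4)*(w + 3)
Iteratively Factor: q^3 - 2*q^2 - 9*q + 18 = (q - 2)*(q^2 - 9) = (q - 3)*(q - 2)*(q + 3)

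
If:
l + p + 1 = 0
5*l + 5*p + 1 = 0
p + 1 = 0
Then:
No Solution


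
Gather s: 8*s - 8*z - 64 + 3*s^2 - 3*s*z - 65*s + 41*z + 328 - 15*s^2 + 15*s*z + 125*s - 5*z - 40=-12*s^2 + s*(12*z + 68) + 28*z + 224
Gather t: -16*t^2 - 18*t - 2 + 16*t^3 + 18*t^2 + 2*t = 16*t^3 + 2*t^2 - 16*t - 2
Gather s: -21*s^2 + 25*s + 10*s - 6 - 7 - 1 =-21*s^2 + 35*s - 14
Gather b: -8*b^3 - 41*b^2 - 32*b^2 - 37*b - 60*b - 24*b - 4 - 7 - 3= -8*b^3 - 73*b^2 - 121*b - 14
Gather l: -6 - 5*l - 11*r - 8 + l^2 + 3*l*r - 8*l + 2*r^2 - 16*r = l^2 + l*(3*r - 13) + 2*r^2 - 27*r - 14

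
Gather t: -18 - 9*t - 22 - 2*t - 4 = -11*t - 44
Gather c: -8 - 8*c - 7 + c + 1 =-7*c - 14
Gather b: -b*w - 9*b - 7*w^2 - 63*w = b*(-w - 9) - 7*w^2 - 63*w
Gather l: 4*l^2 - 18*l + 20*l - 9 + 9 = 4*l^2 + 2*l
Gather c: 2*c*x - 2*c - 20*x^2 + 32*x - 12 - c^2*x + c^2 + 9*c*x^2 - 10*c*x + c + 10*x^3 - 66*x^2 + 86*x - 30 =c^2*(1 - x) + c*(9*x^2 - 8*x - 1) + 10*x^3 - 86*x^2 + 118*x - 42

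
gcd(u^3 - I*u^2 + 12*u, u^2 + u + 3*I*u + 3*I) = u + 3*I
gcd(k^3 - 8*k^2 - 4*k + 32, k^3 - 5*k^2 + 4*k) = 1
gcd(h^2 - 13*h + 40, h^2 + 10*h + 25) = 1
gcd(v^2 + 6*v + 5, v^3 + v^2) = v + 1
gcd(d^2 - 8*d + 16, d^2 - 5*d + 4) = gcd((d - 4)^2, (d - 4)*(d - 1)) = d - 4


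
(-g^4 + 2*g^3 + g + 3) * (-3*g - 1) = 3*g^5 - 5*g^4 - 2*g^3 - 3*g^2 - 10*g - 3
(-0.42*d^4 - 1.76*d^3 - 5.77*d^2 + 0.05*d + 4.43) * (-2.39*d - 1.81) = 1.0038*d^5 + 4.9666*d^4 + 16.9759*d^3 + 10.3242*d^2 - 10.6782*d - 8.0183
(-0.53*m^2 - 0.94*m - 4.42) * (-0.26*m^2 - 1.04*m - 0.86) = 0.1378*m^4 + 0.7956*m^3 + 2.5826*m^2 + 5.4052*m + 3.8012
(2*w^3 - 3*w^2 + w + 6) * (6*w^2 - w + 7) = 12*w^5 - 20*w^4 + 23*w^3 + 14*w^2 + w + 42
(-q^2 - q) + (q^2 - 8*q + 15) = 15 - 9*q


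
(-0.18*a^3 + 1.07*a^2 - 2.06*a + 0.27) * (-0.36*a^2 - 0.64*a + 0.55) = 0.0648*a^5 - 0.27*a^4 - 0.0422*a^3 + 1.8097*a^2 - 1.3058*a + 0.1485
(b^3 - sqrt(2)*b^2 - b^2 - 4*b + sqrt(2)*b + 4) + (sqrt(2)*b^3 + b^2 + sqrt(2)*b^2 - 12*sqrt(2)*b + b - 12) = b^3 + sqrt(2)*b^3 - 11*sqrt(2)*b - 3*b - 8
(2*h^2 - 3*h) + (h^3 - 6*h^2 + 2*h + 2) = h^3 - 4*h^2 - h + 2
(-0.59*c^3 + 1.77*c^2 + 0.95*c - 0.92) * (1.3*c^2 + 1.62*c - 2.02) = -0.767*c^5 + 1.3452*c^4 + 5.2942*c^3 - 3.2324*c^2 - 3.4094*c + 1.8584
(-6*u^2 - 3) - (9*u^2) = -15*u^2 - 3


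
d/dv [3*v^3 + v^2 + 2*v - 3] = 9*v^2 + 2*v + 2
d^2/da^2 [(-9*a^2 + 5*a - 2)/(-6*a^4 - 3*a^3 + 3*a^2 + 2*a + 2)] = 2*(972*a^8 - 594*a^7 + 243*a^6 + 1323*a^5 + 1197*a^4 - 543*a^3 - 180*a^2 + 162*a + 52)/(216*a^12 + 324*a^11 - 162*a^10 - 513*a^9 - 351*a^8 + 27*a^7 + 315*a^6 + 234*a^5 + 54*a^4 - 44*a^3 - 60*a^2 - 24*a - 8)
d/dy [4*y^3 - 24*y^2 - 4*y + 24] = 12*y^2 - 48*y - 4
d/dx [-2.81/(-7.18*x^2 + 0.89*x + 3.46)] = (2.5009 - 40.3516*x)/(-7.18*x^2 + 0.89*x + 3.46)^2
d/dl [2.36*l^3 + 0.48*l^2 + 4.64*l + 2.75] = 7.08*l^2 + 0.96*l + 4.64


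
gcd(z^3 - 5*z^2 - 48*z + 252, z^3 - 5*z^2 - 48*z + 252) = z^3 - 5*z^2 - 48*z + 252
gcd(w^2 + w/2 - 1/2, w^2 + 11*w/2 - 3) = w - 1/2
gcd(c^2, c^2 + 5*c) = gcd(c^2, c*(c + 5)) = c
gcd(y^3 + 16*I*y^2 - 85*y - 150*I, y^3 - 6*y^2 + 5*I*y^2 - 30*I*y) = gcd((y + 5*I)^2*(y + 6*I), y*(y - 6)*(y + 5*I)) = y + 5*I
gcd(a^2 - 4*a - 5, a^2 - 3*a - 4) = a + 1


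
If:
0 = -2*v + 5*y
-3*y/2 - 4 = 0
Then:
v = -20/3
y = -8/3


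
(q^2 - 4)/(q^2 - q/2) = 2*(q^2 - 4)/(q*(2*q - 1))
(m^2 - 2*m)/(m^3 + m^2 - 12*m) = (m - 2)/(m^2 + m - 12)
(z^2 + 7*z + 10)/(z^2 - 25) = (z + 2)/(z - 5)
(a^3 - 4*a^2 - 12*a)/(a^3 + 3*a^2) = (a^2 - 4*a - 12)/(a*(a + 3))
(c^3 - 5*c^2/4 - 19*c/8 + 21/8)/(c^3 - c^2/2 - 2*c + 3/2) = (c - 7/4)/(c - 1)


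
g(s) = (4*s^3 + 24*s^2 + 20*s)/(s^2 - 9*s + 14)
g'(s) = (9 - 2*s)*(4*s^3 + 24*s^2 + 20*s)/(s^2 - 9*s + 14)^2 + (12*s^2 + 48*s + 20)/(s^2 - 9*s + 14)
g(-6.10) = -1.29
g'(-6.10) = 1.38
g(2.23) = -189.87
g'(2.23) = 615.53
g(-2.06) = 0.70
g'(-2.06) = -0.51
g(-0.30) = -0.24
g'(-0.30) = 0.26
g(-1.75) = 0.52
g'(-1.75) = -0.63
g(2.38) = -135.26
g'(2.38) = 211.50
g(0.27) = 0.62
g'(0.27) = 3.36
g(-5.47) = -0.49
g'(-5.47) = 1.14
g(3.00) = -96.00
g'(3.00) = 4.00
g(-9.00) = -6.55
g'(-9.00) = 2.18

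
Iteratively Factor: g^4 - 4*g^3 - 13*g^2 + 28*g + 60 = (g - 5)*(g^3 + g^2 - 8*g - 12) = (g - 5)*(g + 2)*(g^2 - g - 6) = (g - 5)*(g - 3)*(g + 2)*(g + 2)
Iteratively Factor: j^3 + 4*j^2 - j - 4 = (j - 1)*(j^2 + 5*j + 4) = (j - 1)*(j + 4)*(j + 1)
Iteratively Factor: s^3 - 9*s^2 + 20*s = (s - 5)*(s^2 - 4*s) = s*(s - 5)*(s - 4)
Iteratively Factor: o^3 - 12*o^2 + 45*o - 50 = (o - 5)*(o^2 - 7*o + 10) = (o - 5)^2*(o - 2)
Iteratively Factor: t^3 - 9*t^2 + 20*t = (t)*(t^2 - 9*t + 20) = t*(t - 5)*(t - 4)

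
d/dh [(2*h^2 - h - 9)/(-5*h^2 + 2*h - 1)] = (-h^2 - 94*h + 19)/(25*h^4 - 20*h^3 + 14*h^2 - 4*h + 1)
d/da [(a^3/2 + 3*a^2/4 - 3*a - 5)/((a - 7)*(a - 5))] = (a^4 - 24*a^3 + 93*a^2 + 125*a - 330)/(2*(a^4 - 24*a^3 + 214*a^2 - 840*a + 1225))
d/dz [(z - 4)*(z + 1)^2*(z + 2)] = 4*z^3 - 22*z - 18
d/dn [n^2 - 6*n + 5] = 2*n - 6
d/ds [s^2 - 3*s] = 2*s - 3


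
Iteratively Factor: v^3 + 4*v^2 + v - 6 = (v + 3)*(v^2 + v - 2) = (v - 1)*(v + 3)*(v + 2)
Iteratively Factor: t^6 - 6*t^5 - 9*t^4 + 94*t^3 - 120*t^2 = (t - 3)*(t^5 - 3*t^4 - 18*t^3 + 40*t^2) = (t - 5)*(t - 3)*(t^4 + 2*t^3 - 8*t^2) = t*(t - 5)*(t - 3)*(t^3 + 2*t^2 - 8*t) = t*(t - 5)*(t - 3)*(t + 4)*(t^2 - 2*t) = t*(t - 5)*(t - 3)*(t - 2)*(t + 4)*(t)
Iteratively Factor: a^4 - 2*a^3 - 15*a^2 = (a - 5)*(a^3 + 3*a^2) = (a - 5)*(a + 3)*(a^2) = a*(a - 5)*(a + 3)*(a)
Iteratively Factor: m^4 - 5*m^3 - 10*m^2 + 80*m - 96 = (m - 3)*(m^3 - 2*m^2 - 16*m + 32) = (m - 3)*(m - 2)*(m^2 - 16) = (m - 4)*(m - 3)*(m - 2)*(m + 4)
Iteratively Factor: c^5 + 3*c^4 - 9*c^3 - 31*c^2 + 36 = (c + 2)*(c^4 + c^3 - 11*c^2 - 9*c + 18) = (c - 3)*(c + 2)*(c^3 + 4*c^2 + c - 6) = (c - 3)*(c + 2)*(c + 3)*(c^2 + c - 2) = (c - 3)*(c + 2)^2*(c + 3)*(c - 1)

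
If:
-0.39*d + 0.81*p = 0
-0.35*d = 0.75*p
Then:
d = 0.00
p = 0.00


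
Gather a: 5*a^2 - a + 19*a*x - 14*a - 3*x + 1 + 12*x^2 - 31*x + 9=5*a^2 + a*(19*x - 15) + 12*x^2 - 34*x + 10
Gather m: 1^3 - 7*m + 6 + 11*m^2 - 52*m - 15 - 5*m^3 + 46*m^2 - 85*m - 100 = -5*m^3 + 57*m^2 - 144*m - 108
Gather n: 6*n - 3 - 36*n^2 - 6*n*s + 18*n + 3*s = -36*n^2 + n*(24 - 6*s) + 3*s - 3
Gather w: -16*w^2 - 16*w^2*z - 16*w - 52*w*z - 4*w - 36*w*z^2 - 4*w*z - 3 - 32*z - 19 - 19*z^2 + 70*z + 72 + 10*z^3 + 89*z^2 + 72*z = w^2*(-16*z - 16) + w*(-36*z^2 - 56*z - 20) + 10*z^3 + 70*z^2 + 110*z + 50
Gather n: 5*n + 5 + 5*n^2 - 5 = 5*n^2 + 5*n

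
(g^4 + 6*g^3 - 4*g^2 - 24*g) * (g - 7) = g^5 - g^4 - 46*g^3 + 4*g^2 + 168*g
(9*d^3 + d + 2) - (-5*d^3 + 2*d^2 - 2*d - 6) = 14*d^3 - 2*d^2 + 3*d + 8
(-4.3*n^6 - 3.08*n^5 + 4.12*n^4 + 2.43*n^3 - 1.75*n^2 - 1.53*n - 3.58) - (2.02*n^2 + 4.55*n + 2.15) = -4.3*n^6 - 3.08*n^5 + 4.12*n^4 + 2.43*n^3 - 3.77*n^2 - 6.08*n - 5.73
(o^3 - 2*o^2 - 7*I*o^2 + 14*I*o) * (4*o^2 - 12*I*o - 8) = 4*o^5 - 8*o^4 - 40*I*o^4 - 92*o^3 + 80*I*o^3 + 184*o^2 + 56*I*o^2 - 112*I*o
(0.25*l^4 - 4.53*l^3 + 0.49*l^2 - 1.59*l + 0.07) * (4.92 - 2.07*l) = -0.5175*l^5 + 10.6071*l^4 - 23.3019*l^3 + 5.7021*l^2 - 7.9677*l + 0.3444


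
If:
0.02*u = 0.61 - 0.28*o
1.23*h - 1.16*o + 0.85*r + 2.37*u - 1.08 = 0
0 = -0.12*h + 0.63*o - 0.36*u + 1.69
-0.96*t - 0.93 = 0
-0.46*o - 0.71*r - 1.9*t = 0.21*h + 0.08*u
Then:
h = -57.79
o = 0.42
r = 16.63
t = -0.97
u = 24.68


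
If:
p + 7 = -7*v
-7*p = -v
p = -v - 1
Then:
No Solution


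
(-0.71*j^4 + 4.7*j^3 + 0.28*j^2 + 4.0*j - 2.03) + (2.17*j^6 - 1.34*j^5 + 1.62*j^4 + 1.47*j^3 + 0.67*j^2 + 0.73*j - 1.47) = 2.17*j^6 - 1.34*j^5 + 0.91*j^4 + 6.17*j^3 + 0.95*j^2 + 4.73*j - 3.5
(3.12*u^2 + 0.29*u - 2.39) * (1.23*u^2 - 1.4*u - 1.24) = 3.8376*u^4 - 4.0113*u^3 - 7.2145*u^2 + 2.9864*u + 2.9636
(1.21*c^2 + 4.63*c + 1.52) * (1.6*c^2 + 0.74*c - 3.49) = 1.936*c^4 + 8.3034*c^3 + 1.6353*c^2 - 15.0339*c - 5.3048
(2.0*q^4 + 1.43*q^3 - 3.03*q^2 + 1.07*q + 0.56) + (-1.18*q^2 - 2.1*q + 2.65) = 2.0*q^4 + 1.43*q^3 - 4.21*q^2 - 1.03*q + 3.21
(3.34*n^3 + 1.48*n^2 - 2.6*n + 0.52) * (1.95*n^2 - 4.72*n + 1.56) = 6.513*n^5 - 12.8788*n^4 - 6.8452*n^3 + 15.5948*n^2 - 6.5104*n + 0.8112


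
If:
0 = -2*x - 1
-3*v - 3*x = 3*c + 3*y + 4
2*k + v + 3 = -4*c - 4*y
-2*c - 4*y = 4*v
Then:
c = -5/3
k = 17/12 - 3*y/2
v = 5/6 - y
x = -1/2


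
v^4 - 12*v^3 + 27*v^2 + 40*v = v*(v - 8)*(v - 5)*(v + 1)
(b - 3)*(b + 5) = b^2 + 2*b - 15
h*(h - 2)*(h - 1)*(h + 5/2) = h^4 - h^3/2 - 11*h^2/2 + 5*h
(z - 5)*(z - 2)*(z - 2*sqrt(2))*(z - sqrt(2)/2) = z^4 - 7*z^3 - 5*sqrt(2)*z^3/2 + 12*z^2 + 35*sqrt(2)*z^2/2 - 25*sqrt(2)*z - 14*z + 20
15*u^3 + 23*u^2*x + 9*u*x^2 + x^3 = (u + x)*(3*u + x)*(5*u + x)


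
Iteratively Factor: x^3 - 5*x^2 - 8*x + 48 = (x - 4)*(x^2 - x - 12) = (x - 4)^2*(x + 3)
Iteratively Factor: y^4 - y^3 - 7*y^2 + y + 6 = (y - 1)*(y^3 - 7*y - 6) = (y - 1)*(y + 1)*(y^2 - y - 6) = (y - 1)*(y + 1)*(y + 2)*(y - 3)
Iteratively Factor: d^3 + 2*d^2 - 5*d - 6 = (d + 1)*(d^2 + d - 6) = (d - 2)*(d + 1)*(d + 3)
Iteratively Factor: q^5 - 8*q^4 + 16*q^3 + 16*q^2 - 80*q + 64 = (q - 4)*(q^4 - 4*q^3 + 16*q - 16) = (q - 4)*(q - 2)*(q^3 - 2*q^2 - 4*q + 8) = (q - 4)*(q - 2)^2*(q^2 - 4) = (q - 4)*(q - 2)^2*(q + 2)*(q - 2)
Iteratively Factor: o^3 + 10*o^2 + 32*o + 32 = (o + 4)*(o^2 + 6*o + 8) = (o + 2)*(o + 4)*(o + 4)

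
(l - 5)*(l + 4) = l^2 - l - 20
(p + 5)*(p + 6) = p^2 + 11*p + 30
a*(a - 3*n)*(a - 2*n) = a^3 - 5*a^2*n + 6*a*n^2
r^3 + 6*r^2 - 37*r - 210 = (r - 6)*(r + 5)*(r + 7)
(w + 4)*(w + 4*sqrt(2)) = w^2 + 4*w + 4*sqrt(2)*w + 16*sqrt(2)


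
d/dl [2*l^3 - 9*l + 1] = 6*l^2 - 9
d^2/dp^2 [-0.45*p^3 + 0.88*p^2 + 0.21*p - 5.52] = 1.76 - 2.7*p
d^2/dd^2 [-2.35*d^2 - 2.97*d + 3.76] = -4.70000000000000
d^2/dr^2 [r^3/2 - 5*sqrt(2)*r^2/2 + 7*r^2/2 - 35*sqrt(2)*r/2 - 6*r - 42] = 3*r - 5*sqrt(2) + 7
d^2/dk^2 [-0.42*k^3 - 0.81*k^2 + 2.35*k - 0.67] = -2.52*k - 1.62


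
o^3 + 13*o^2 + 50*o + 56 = (o + 2)*(o + 4)*(o + 7)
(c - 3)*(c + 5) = c^2 + 2*c - 15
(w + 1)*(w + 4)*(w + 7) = w^3 + 12*w^2 + 39*w + 28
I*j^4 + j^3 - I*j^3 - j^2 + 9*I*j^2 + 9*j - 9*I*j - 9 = (j - 3*I)*(j - I)*(j + 3*I)*(I*j - I)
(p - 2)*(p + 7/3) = p^2 + p/3 - 14/3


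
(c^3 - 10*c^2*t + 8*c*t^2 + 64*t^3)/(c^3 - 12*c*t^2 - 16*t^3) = (c - 8*t)/(c + 2*t)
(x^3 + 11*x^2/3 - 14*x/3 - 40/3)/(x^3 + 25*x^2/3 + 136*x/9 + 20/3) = 3*(x^2 + 2*x - 8)/(3*x^2 + 20*x + 12)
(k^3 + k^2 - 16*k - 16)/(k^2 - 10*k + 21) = (k^3 + k^2 - 16*k - 16)/(k^2 - 10*k + 21)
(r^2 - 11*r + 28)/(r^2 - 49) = (r - 4)/(r + 7)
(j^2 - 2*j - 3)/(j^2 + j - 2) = (j^2 - 2*j - 3)/(j^2 + j - 2)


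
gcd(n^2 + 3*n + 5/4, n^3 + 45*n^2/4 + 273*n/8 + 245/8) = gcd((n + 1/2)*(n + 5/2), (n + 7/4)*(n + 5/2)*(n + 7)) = n + 5/2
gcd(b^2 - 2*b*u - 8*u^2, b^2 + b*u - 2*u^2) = b + 2*u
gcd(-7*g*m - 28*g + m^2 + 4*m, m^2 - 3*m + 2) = 1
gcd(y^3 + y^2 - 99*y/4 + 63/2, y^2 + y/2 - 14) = y - 7/2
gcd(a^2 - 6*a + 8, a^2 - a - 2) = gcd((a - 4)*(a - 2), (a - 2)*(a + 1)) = a - 2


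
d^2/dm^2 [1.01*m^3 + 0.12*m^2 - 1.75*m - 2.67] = 6.06*m + 0.24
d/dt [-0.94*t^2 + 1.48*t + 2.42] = 1.48 - 1.88*t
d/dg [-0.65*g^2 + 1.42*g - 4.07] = 1.42 - 1.3*g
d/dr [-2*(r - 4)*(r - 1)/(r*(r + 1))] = 4*(-3*r^2 + 4*r + 2)/(r^2*(r^2 + 2*r + 1))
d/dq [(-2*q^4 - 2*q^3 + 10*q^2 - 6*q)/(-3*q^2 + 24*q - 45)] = 2*(2*q^5 - 23*q^4 + 44*q^3 + 82*q^2 - 150*q + 45)/(3*(q^4 - 16*q^3 + 94*q^2 - 240*q + 225))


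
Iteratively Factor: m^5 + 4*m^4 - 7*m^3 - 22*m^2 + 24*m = (m + 4)*(m^4 - 7*m^2 + 6*m) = m*(m + 4)*(m^3 - 7*m + 6) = m*(m - 2)*(m + 4)*(m^2 + 2*m - 3) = m*(m - 2)*(m - 1)*(m + 4)*(m + 3)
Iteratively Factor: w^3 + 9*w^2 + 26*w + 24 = (w + 4)*(w^2 + 5*w + 6) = (w + 2)*(w + 4)*(w + 3)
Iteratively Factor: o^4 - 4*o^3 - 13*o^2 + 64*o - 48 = (o - 1)*(o^3 - 3*o^2 - 16*o + 48) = (o - 3)*(o - 1)*(o^2 - 16) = (o - 4)*(o - 3)*(o - 1)*(o + 4)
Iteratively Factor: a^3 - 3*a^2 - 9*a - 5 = (a - 5)*(a^2 + 2*a + 1) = (a - 5)*(a + 1)*(a + 1)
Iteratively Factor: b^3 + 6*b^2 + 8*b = (b)*(b^2 + 6*b + 8) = b*(b + 4)*(b + 2)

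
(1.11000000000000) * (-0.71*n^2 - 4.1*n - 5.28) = -0.7881*n^2 - 4.551*n - 5.8608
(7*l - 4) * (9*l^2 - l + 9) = 63*l^3 - 43*l^2 + 67*l - 36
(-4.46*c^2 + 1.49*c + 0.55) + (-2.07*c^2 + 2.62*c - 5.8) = -6.53*c^2 + 4.11*c - 5.25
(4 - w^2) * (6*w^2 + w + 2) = -6*w^4 - w^3 + 22*w^2 + 4*w + 8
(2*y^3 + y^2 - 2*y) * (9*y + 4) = 18*y^4 + 17*y^3 - 14*y^2 - 8*y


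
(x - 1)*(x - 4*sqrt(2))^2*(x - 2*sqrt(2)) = x^4 - 10*sqrt(2)*x^3 - x^3 + 10*sqrt(2)*x^2 + 64*x^2 - 64*sqrt(2)*x - 64*x + 64*sqrt(2)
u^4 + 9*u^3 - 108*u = u*(u - 3)*(u + 6)^2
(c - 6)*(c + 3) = c^2 - 3*c - 18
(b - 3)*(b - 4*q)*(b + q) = b^3 - 3*b^2*q - 3*b^2 - 4*b*q^2 + 9*b*q + 12*q^2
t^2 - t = t*(t - 1)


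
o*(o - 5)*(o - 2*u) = o^3 - 2*o^2*u - 5*o^2 + 10*o*u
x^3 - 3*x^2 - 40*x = x*(x - 8)*(x + 5)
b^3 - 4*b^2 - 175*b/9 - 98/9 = (b - 7)*(b + 2/3)*(b + 7/3)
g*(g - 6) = g^2 - 6*g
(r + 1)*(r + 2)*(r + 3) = r^3 + 6*r^2 + 11*r + 6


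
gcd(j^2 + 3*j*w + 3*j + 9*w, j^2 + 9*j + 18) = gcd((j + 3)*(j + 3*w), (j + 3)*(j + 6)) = j + 3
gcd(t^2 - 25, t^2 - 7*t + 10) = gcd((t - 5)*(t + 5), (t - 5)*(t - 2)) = t - 5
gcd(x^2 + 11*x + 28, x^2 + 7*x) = x + 7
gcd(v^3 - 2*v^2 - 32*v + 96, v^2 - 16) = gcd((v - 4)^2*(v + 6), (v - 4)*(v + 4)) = v - 4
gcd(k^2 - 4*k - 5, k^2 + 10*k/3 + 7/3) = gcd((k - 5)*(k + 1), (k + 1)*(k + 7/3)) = k + 1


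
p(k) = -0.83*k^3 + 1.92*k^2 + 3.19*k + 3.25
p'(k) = -2.49*k^2 + 3.84*k + 3.19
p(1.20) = 8.41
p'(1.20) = 4.21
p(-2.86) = 29.25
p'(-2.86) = -28.16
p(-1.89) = 9.68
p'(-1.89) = -12.96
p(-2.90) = 30.39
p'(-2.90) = -28.89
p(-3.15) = 38.20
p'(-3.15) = -33.61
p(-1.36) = 4.55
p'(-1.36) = -6.64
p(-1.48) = 5.43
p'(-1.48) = -7.95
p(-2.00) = 11.19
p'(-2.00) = -14.45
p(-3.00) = 33.37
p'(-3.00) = -30.74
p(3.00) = 7.69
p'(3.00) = -7.70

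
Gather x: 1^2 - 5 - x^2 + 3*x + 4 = -x^2 + 3*x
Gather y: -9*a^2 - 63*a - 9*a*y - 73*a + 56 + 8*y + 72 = -9*a^2 - 136*a + y*(8 - 9*a) + 128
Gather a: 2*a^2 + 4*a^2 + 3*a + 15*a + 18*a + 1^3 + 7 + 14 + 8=6*a^2 + 36*a + 30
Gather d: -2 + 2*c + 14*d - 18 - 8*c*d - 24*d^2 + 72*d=2*c - 24*d^2 + d*(86 - 8*c) - 20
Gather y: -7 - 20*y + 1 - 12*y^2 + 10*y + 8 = -12*y^2 - 10*y + 2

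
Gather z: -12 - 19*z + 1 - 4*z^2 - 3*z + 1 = -4*z^2 - 22*z - 10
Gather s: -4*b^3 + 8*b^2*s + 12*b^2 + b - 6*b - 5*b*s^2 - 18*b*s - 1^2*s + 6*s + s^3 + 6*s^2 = -4*b^3 + 12*b^2 - 5*b + s^3 + s^2*(6 - 5*b) + s*(8*b^2 - 18*b + 5)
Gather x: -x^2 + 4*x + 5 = -x^2 + 4*x + 5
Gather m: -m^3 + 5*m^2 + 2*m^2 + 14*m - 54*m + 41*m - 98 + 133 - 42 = -m^3 + 7*m^2 + m - 7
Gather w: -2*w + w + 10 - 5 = 5 - w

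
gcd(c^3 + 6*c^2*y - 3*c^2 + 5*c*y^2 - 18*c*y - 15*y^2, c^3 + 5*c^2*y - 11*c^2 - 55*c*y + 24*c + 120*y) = c^2 + 5*c*y - 3*c - 15*y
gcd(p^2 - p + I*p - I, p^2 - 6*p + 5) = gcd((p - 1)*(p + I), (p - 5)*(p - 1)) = p - 1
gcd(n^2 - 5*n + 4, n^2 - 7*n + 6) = n - 1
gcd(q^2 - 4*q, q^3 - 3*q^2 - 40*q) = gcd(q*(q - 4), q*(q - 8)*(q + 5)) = q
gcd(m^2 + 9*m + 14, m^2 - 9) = 1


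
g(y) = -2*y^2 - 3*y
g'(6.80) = -30.20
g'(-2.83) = 8.32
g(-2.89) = -8.03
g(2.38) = -18.47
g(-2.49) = -4.93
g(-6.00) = -54.00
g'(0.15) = -3.60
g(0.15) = -0.50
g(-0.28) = 0.68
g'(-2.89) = 8.56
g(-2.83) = -7.53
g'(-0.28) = -1.88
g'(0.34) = -4.36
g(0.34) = -1.25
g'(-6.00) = 21.00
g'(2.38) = -12.52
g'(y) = -4*y - 3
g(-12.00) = -252.00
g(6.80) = -112.88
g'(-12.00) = 45.00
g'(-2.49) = 6.96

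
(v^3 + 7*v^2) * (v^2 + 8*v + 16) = v^5 + 15*v^4 + 72*v^3 + 112*v^2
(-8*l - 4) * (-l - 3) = 8*l^2 + 28*l + 12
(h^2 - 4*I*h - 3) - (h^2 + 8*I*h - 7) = -12*I*h + 4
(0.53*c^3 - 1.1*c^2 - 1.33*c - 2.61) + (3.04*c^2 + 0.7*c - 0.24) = 0.53*c^3 + 1.94*c^2 - 0.63*c - 2.85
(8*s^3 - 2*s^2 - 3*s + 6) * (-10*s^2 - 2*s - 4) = -80*s^5 + 4*s^4 + 2*s^3 - 46*s^2 - 24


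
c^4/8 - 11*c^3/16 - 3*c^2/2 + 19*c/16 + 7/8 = (c/4 + 1/2)*(c/2 + 1/4)*(c - 7)*(c - 1)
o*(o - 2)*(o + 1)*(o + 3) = o^4 + 2*o^3 - 5*o^2 - 6*o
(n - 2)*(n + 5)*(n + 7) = n^3 + 10*n^2 + 11*n - 70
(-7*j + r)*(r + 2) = -7*j*r - 14*j + r^2 + 2*r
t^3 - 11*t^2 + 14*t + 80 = (t - 8)*(t - 5)*(t + 2)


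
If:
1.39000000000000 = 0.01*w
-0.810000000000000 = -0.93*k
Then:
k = 0.87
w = 139.00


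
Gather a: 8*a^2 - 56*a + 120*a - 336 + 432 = 8*a^2 + 64*a + 96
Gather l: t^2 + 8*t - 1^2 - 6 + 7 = t^2 + 8*t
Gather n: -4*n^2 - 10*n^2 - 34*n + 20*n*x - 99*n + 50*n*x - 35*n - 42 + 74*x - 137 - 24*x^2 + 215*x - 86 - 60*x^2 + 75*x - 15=-14*n^2 + n*(70*x - 168) - 84*x^2 + 364*x - 280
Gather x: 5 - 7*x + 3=8 - 7*x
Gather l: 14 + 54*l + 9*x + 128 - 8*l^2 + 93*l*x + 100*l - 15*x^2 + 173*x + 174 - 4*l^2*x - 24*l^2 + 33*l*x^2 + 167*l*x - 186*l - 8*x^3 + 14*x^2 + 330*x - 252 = l^2*(-4*x - 32) + l*(33*x^2 + 260*x - 32) - 8*x^3 - x^2 + 512*x + 64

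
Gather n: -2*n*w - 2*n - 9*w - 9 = n*(-2*w - 2) - 9*w - 9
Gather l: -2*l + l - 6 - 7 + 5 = -l - 8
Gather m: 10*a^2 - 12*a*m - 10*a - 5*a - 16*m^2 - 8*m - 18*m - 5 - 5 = 10*a^2 - 15*a - 16*m^2 + m*(-12*a - 26) - 10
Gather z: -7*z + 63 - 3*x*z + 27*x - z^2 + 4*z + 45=27*x - z^2 + z*(-3*x - 3) + 108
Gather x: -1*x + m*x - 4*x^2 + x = m*x - 4*x^2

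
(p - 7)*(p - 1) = p^2 - 8*p + 7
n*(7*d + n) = 7*d*n + n^2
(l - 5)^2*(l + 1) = l^3 - 9*l^2 + 15*l + 25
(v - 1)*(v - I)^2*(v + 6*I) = v^4 - v^3 + 4*I*v^3 + 11*v^2 - 4*I*v^2 - 11*v - 6*I*v + 6*I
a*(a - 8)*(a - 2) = a^3 - 10*a^2 + 16*a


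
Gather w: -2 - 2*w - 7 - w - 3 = -3*w - 12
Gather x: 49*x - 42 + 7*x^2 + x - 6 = 7*x^2 + 50*x - 48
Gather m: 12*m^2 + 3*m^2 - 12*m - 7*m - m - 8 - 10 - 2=15*m^2 - 20*m - 20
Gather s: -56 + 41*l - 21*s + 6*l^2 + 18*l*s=6*l^2 + 41*l + s*(18*l - 21) - 56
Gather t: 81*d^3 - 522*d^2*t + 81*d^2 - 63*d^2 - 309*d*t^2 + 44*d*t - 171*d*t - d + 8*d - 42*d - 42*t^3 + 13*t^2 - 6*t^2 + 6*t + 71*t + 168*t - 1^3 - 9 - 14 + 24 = 81*d^3 + 18*d^2 - 35*d - 42*t^3 + t^2*(7 - 309*d) + t*(-522*d^2 - 127*d + 245)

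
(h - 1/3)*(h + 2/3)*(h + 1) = h^3 + 4*h^2/3 + h/9 - 2/9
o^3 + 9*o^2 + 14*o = o*(o + 2)*(o + 7)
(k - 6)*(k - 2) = k^2 - 8*k + 12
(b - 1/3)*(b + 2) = b^2 + 5*b/3 - 2/3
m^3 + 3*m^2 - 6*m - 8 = (m - 2)*(m + 1)*(m + 4)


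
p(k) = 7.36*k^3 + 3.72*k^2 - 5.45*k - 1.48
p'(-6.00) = 744.79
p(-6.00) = -1424.62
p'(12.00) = 3263.35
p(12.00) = 13186.88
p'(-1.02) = 9.93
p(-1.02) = 0.14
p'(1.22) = 36.49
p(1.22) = 10.77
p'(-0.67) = -0.52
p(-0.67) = 1.63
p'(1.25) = 38.35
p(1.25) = 11.90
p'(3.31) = 261.09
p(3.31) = 288.15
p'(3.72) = 327.78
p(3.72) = 408.61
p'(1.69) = 70.19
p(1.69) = 35.46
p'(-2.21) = 85.95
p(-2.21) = -50.71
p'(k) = 22.08*k^2 + 7.44*k - 5.45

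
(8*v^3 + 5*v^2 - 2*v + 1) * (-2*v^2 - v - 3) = -16*v^5 - 18*v^4 - 25*v^3 - 15*v^2 + 5*v - 3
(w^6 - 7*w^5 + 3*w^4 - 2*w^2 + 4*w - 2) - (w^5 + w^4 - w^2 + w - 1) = w^6 - 8*w^5 + 2*w^4 - w^2 + 3*w - 1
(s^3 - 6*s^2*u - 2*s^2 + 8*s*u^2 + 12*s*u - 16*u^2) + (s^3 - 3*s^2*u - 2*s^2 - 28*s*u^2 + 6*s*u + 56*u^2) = 2*s^3 - 9*s^2*u - 4*s^2 - 20*s*u^2 + 18*s*u + 40*u^2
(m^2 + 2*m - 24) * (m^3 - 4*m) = m^5 + 2*m^4 - 28*m^3 - 8*m^2 + 96*m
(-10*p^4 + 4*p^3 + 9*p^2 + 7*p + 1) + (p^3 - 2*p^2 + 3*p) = -10*p^4 + 5*p^3 + 7*p^2 + 10*p + 1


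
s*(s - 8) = s^2 - 8*s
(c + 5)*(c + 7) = c^2 + 12*c + 35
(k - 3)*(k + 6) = k^2 + 3*k - 18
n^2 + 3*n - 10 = (n - 2)*(n + 5)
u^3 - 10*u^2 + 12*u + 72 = (u - 6)^2*(u + 2)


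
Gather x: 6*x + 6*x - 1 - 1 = 12*x - 2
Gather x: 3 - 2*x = 3 - 2*x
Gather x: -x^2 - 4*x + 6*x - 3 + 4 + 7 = -x^2 + 2*x + 8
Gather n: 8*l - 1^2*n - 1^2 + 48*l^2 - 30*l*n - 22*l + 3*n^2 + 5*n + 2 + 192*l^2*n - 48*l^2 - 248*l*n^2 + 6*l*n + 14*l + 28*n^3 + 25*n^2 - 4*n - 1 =28*n^3 + n^2*(28 - 248*l) + n*(192*l^2 - 24*l)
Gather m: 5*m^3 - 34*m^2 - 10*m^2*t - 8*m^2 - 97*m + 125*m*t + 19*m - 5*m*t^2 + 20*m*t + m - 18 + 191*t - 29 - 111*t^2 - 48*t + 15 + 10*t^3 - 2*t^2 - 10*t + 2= 5*m^3 + m^2*(-10*t - 42) + m*(-5*t^2 + 145*t - 77) + 10*t^3 - 113*t^2 + 133*t - 30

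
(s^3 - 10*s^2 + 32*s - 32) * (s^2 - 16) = s^5 - 10*s^4 + 16*s^3 + 128*s^2 - 512*s + 512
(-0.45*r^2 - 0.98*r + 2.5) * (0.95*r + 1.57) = -0.4275*r^3 - 1.6375*r^2 + 0.8364*r + 3.925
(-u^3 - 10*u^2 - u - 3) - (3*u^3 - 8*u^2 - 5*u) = -4*u^3 - 2*u^2 + 4*u - 3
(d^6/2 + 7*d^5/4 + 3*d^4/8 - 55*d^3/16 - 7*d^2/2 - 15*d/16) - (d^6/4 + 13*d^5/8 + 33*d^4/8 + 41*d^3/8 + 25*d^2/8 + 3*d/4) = d^6/4 + d^5/8 - 15*d^4/4 - 137*d^3/16 - 53*d^2/8 - 27*d/16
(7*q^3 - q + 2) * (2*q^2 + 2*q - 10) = 14*q^5 + 14*q^4 - 72*q^3 + 2*q^2 + 14*q - 20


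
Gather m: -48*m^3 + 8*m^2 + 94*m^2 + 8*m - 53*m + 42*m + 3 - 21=-48*m^3 + 102*m^2 - 3*m - 18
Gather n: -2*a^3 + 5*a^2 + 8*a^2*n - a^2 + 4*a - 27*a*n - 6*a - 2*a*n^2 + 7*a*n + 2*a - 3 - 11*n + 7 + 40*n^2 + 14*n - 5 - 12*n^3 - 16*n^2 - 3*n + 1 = -2*a^3 + 4*a^2 - 12*n^3 + n^2*(24 - 2*a) + n*(8*a^2 - 20*a)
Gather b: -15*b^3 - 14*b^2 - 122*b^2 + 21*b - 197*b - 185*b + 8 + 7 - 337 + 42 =-15*b^3 - 136*b^2 - 361*b - 280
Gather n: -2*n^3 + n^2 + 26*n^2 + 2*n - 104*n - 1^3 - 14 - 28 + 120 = -2*n^3 + 27*n^2 - 102*n + 77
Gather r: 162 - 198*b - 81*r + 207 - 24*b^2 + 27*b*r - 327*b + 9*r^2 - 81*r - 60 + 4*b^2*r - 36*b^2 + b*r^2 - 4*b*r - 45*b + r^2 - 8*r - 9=-60*b^2 - 570*b + r^2*(b + 10) + r*(4*b^2 + 23*b - 170) + 300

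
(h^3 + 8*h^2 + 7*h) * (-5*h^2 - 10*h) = -5*h^5 - 50*h^4 - 115*h^3 - 70*h^2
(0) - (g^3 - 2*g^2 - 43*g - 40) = -g^3 + 2*g^2 + 43*g + 40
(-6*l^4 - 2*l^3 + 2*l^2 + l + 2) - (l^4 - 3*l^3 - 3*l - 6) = -7*l^4 + l^3 + 2*l^2 + 4*l + 8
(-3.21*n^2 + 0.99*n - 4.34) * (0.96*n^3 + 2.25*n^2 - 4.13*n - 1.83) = -3.0816*n^5 - 6.2721*n^4 + 11.3184*n^3 - 7.9794*n^2 + 16.1125*n + 7.9422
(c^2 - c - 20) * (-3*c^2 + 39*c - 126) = -3*c^4 + 42*c^3 - 105*c^2 - 654*c + 2520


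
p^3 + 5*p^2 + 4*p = p*(p + 1)*(p + 4)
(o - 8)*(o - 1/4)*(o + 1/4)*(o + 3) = o^4 - 5*o^3 - 385*o^2/16 + 5*o/16 + 3/2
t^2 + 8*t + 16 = (t + 4)^2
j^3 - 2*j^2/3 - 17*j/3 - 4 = (j - 3)*(j + 1)*(j + 4/3)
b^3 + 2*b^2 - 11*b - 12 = (b - 3)*(b + 1)*(b + 4)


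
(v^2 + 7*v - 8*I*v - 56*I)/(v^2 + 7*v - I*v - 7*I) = (v - 8*I)/(v - I)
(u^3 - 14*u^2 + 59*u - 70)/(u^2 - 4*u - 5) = (u^2 - 9*u + 14)/(u + 1)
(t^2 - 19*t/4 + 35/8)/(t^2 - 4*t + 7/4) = (4*t - 5)/(2*(2*t - 1))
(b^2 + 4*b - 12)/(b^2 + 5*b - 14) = (b + 6)/(b + 7)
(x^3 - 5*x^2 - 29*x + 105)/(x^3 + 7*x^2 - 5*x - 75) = (x - 7)/(x + 5)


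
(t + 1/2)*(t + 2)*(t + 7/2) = t^3 + 6*t^2 + 39*t/4 + 7/2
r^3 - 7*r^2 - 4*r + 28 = (r - 7)*(r - 2)*(r + 2)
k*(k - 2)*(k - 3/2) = k^3 - 7*k^2/2 + 3*k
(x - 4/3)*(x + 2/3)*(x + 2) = x^3 + 4*x^2/3 - 20*x/9 - 16/9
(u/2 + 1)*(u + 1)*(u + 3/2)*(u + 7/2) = u^4/2 + 4*u^3 + 89*u^2/8 + 103*u/8 + 21/4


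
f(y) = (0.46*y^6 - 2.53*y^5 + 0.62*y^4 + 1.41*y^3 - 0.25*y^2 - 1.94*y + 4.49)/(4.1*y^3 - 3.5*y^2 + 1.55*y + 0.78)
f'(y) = (-12.3*y^2 + 7.0*y - 1.55)*(0.46*y^6 - 2.53*y^5 + 0.62*y^4 + 1.41*y^3 - 0.25*y^2 - 1.94*y + 4.49)/(4.1*y^3 - 3.5*y^2 + 1.55*y + 0.78)^2 + (2.76*y^5 - 12.65*y^4 + 2.48*y^3 + 4.23*y^2 - 0.5*y - 1.94)/(4.1*y^3 - 3.5*y^2 + 1.55*y + 0.78)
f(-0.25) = 45.06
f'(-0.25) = -1686.36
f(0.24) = 4.00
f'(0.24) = -4.11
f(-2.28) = -3.28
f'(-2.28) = 3.64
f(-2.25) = -3.17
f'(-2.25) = 3.55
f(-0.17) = 12.16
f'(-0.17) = -99.70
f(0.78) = 1.72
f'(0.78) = -4.76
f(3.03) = -2.32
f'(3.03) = -0.47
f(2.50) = -1.93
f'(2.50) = -0.96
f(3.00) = -2.30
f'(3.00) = -0.50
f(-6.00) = -40.82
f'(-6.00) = 18.02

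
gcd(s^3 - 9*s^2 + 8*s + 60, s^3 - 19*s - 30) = s^2 - 3*s - 10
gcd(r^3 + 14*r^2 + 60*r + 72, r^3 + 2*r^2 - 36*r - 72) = r^2 + 8*r + 12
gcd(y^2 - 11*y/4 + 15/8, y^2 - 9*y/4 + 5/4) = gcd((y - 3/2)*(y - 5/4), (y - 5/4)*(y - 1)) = y - 5/4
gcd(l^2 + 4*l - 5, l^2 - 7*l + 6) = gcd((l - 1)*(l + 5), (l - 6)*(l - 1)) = l - 1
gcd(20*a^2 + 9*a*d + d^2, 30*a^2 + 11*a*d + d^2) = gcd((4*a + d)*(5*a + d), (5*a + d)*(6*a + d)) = 5*a + d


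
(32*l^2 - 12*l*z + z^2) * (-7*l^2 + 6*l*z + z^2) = -224*l^4 + 276*l^3*z - 47*l^2*z^2 - 6*l*z^3 + z^4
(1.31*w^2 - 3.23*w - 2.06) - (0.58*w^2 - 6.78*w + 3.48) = 0.73*w^2 + 3.55*w - 5.54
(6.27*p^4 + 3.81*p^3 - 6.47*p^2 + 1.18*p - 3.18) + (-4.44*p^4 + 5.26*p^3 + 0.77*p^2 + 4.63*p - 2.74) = 1.83*p^4 + 9.07*p^3 - 5.7*p^2 + 5.81*p - 5.92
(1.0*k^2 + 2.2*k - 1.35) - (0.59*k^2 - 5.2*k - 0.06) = 0.41*k^2 + 7.4*k - 1.29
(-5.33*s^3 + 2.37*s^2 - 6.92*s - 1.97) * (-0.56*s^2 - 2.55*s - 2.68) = 2.9848*s^5 + 12.2643*s^4 + 12.1161*s^3 + 12.3976*s^2 + 23.5691*s + 5.2796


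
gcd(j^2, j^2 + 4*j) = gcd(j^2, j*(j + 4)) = j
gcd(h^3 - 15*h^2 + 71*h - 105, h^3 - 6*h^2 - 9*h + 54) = h - 3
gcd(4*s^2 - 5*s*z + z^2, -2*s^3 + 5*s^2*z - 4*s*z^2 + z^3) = -s + z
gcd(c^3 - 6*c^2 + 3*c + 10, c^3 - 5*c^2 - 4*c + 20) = c^2 - 7*c + 10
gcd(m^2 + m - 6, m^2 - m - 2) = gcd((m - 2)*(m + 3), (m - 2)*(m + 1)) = m - 2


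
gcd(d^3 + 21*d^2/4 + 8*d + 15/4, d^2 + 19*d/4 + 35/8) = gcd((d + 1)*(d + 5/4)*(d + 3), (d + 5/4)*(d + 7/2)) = d + 5/4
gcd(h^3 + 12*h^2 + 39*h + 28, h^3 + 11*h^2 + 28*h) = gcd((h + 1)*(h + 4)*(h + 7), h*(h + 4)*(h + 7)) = h^2 + 11*h + 28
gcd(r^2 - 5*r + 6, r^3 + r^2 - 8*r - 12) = r - 3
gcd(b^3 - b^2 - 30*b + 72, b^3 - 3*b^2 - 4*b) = b - 4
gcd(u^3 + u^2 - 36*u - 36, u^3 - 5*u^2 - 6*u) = u^2 - 5*u - 6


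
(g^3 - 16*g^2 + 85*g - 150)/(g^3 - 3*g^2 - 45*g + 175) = (g - 6)/(g + 7)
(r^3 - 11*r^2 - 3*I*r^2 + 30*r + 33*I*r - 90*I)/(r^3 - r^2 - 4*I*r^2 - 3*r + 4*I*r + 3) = (r^2 - 11*r + 30)/(r^2 - r*(1 + I) + I)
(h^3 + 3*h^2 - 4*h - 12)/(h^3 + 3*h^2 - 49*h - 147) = (h^2 - 4)/(h^2 - 49)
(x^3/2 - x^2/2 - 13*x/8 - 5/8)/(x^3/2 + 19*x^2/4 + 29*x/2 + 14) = (4*x^3 - 4*x^2 - 13*x - 5)/(2*(2*x^3 + 19*x^2 + 58*x + 56))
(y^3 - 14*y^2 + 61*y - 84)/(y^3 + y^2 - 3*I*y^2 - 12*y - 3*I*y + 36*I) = (y^2 - 11*y + 28)/(y^2 + y*(4 - 3*I) - 12*I)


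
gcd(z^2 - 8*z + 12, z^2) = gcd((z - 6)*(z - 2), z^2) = 1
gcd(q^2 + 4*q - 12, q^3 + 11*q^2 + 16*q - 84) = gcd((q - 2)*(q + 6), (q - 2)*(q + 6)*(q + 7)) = q^2 + 4*q - 12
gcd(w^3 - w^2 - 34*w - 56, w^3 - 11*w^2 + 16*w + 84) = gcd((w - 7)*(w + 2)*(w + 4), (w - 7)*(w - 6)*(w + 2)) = w^2 - 5*w - 14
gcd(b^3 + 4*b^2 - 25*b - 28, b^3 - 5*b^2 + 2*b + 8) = b^2 - 3*b - 4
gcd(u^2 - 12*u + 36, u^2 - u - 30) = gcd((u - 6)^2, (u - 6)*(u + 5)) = u - 6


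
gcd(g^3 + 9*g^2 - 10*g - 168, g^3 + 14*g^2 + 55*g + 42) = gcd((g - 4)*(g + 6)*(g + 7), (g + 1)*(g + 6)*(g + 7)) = g^2 + 13*g + 42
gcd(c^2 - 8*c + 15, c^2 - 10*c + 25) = c - 5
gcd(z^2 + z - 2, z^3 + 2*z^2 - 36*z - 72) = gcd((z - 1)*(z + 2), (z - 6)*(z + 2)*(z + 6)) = z + 2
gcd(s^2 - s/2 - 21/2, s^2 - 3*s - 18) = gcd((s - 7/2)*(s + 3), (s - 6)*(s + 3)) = s + 3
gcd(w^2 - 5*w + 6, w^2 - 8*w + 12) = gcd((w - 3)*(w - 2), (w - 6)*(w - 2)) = w - 2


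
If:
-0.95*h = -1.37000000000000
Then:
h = 1.44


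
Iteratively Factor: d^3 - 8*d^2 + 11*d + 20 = (d + 1)*(d^2 - 9*d + 20) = (d - 4)*(d + 1)*(d - 5)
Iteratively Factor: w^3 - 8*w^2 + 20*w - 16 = (w - 4)*(w^2 - 4*w + 4) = (w - 4)*(w - 2)*(w - 2)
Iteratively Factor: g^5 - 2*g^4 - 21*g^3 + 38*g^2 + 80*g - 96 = (g + 4)*(g^4 - 6*g^3 + 3*g^2 + 26*g - 24) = (g - 4)*(g + 4)*(g^3 - 2*g^2 - 5*g + 6) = (g - 4)*(g + 2)*(g + 4)*(g^2 - 4*g + 3) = (g - 4)*(g - 1)*(g + 2)*(g + 4)*(g - 3)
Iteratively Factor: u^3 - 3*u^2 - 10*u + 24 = (u - 4)*(u^2 + u - 6) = (u - 4)*(u + 3)*(u - 2)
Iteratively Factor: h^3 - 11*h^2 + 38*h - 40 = (h - 5)*(h^2 - 6*h + 8) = (h - 5)*(h - 2)*(h - 4)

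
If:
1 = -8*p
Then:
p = -1/8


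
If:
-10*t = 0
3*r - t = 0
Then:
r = 0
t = 0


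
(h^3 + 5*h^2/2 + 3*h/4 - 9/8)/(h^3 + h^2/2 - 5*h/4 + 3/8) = (2*h + 3)/(2*h - 1)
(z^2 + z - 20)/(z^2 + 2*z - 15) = (z - 4)/(z - 3)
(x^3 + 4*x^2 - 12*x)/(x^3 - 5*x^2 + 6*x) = (x + 6)/(x - 3)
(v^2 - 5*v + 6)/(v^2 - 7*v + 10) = (v - 3)/(v - 5)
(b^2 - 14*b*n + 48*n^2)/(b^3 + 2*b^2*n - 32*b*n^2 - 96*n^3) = (b - 8*n)/(b^2 + 8*b*n + 16*n^2)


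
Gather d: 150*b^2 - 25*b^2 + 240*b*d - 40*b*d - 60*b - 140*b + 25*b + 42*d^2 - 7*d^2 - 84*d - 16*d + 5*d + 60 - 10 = 125*b^2 - 175*b + 35*d^2 + d*(200*b - 95) + 50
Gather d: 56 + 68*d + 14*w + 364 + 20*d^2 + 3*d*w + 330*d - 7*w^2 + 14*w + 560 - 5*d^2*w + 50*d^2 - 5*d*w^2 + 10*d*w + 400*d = d^2*(70 - 5*w) + d*(-5*w^2 + 13*w + 798) - 7*w^2 + 28*w + 980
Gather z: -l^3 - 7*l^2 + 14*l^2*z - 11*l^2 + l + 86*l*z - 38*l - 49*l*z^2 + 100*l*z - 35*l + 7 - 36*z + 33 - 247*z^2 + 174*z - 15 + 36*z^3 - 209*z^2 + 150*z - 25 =-l^3 - 18*l^2 - 72*l + 36*z^3 + z^2*(-49*l - 456) + z*(14*l^2 + 186*l + 288)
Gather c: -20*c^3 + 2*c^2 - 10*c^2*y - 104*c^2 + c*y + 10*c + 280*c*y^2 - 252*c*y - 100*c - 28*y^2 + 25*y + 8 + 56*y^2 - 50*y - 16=-20*c^3 + c^2*(-10*y - 102) + c*(280*y^2 - 251*y - 90) + 28*y^2 - 25*y - 8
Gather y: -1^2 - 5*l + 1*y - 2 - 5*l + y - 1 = -10*l + 2*y - 4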